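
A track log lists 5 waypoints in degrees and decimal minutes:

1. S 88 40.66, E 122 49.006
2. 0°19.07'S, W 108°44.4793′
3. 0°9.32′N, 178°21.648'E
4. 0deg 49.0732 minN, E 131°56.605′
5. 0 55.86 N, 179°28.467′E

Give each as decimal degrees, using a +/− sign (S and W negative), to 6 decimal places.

1. -88.677667, 122.816767
2. -0.317833, -108.741322
3. 0.155333, 178.360800
4. 0.817887, 131.943417
5. 0.931000, 179.474450

Point 1:
  Latitude: 40.66′ = 0.677667°; total 88.6776667
  hemisphere S, so the sign is −
  λ: 49.006′ = 0.816767°; total 122.8167667
  E ⇒ keep positive
Point 2:
  Latitude: 19.07′ = 0.317833°; total 0.3178333
  hemisphere S, so the sign is −
  λ: 44.4793′ = 0.741322°; total 108.7413217
  W → negative
Point 3:
  Latitude: 0 + 9.32/60 = 0.1553333
  N ⇒ keep positive
  Longitude: 21.648′ = 0.360800°; total 178.3608000
  E ⇒ keep positive
Point 4:
  φ: 49.0732′ = 0.817887°; total 0.8178867
  N ⇒ keep positive
  λ: 56.605′ = 0.943417°; total 131.9434167
  E → positive
Point 5:
  Lat: 55.86′ = 0.931000°; total 0.9310000
  N → positive
  λ: 179 + 28.467/60 = 179.4744500
  E → positive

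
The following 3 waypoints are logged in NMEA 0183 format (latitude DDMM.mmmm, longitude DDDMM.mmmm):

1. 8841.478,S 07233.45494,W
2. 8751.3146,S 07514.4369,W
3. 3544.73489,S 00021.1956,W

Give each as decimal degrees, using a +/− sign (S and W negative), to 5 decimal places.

1. -88.69130, -72.55758
2. -87.85524, -75.24062
3. -35.74558, -0.35326

Point 1:
  φ: split at 2 digits → 88° and 41.478′; 88 + 41.478/60 = 88.691300
  S → negative
  Lon: split at 3 digits → 072° and 33.45494′; 72 + 33.45494/60 = 72.557582
  hemisphere W, so the sign is −
Point 2:
  Latitude: degrees = first 2 digits = 87, minutes = 51.3146; 87 + 51.3146/60 = 87.855243
  S ⇒ negate
  Lon: split at 3 digits → 075° and 14.4369′; 75 + 14.4369/60 = 75.240615
  hemisphere W, so the sign is −
Point 3:
  Latitude: split at 2 digits → 35° and 44.73489′; 35 + 44.73489/60 = 35.745582
  hemisphere S, so the sign is −
  Longitude: degrees = first 3 digits = 0, minutes = 21.1956; 0 + 21.1956/60 = 0.353260
  hemisphere W, so the sign is −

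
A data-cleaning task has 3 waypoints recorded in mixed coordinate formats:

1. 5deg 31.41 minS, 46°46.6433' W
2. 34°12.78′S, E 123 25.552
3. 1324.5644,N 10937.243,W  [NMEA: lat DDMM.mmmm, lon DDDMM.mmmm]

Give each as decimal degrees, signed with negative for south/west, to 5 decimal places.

1. -5.52350, -46.77739
2. -34.21300, 123.42587
3. 13.40941, -109.62072

Point 1:
  Lat: 5 + 31.41/60 = 5.523500
  S ⇒ negate
  Lon: 46 + 46.6433/60 = 46.777388
  W → negative
Point 2:
  Latitude: 12.78′ = 0.213000°; total 34.213000
  S → negative
  λ: 25.552′ = 0.425867°; total 123.425867
  E → positive
Point 3:
  φ: degrees = first 2 digits = 13, minutes = 24.5644; 13 + 24.5644/60 = 13.409407
  N ⇒ keep positive
  λ: degrees = first 3 digits = 109, minutes = 37.243; 109 + 37.243/60 = 109.620717
  hemisphere W, so the sign is −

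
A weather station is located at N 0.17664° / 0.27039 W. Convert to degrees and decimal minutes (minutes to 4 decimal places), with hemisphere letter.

φ: minutes = (0.176640 − 0) × 60 = 10.598400
λ: fractional part 0.270390 → 16.223400 minutes

0° 10.5984′ N, 0° 16.2234′ W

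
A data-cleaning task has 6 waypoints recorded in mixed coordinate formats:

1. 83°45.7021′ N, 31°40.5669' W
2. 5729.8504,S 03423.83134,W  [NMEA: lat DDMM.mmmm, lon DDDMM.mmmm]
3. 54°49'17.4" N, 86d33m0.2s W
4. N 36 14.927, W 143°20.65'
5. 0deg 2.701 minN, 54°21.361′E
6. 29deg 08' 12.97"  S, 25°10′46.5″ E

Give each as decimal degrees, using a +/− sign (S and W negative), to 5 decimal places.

1. 83.76170, -31.67612
2. -57.49751, -34.39719
3. 54.82150, -86.55006
4. 36.24878, -143.34417
5. 0.04502, 54.35602
6. -29.13694, 25.17958

Point 1:
  φ: 83 + 45.7021/60 = 83.761702
  N → positive
  Longitude: 40.5669′ = 0.676115°; total 31.676115
  hemisphere W, so the sign is −
Point 2:
  Lat: degrees = first 2 digits = 57, minutes = 29.8504; 57 + 29.8504/60 = 57.497507
  S ⇒ negate
  Longitude: degrees = first 3 digits = 34, minutes = 23.83134; 34 + 23.83134/60 = 34.397189
  hemisphere W, so the sign is −
Point 3:
  Latitude: 54° + 49/60 + 17.4/3600 = 54 + 0.816667 + 0.004833 = 54.821500
  N ⇒ keep positive
  λ: 33′ + 0.2″ = 33.00333′; 86 + 33.00333/60 = 86.550056
  hemisphere W, so the sign is −
Point 4:
  φ: 36 + 14.927/60 = 36.248783
  N → positive
  Longitude: 20.65′ = 0.344167°; total 143.344167
  W ⇒ negate
Point 5:
  Latitude: 0 + 2.701/60 = 0.045017
  N ⇒ keep positive
  Lon: 54 + 21.361/60 = 54.356017
  E → positive
Point 6:
  Latitude: 29° + 8/60 + 12.97/3600 = 29 + 0.133333 + 0.003603 = 29.136936
  S → negative
  Lon: 10′ + 46.5″ = 10.77500′; 25 + 10.77500/60 = 25.179583
  E → positive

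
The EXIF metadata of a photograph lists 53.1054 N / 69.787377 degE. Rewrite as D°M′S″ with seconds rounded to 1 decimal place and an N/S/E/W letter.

Lat: 0.105400° → 6.32400′; 0.32400 × 60 = 19.440″
Lon: whole degrees 69; 47.24262′ → 47′ and 14.557″

53°06′19.4″ N, 69°47′14.6″ E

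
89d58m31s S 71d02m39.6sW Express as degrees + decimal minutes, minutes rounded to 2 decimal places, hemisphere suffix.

Lat: 58 + 31/60 = 58.5167′
Longitude: 2 + 39.6/60 = 2.6600′

89° 58.52′ S, 71° 2.66′ W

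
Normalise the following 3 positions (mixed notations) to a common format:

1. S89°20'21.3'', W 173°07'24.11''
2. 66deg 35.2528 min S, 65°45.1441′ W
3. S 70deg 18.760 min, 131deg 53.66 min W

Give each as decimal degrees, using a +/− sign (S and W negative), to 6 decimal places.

1. -89.339250, -173.123364
2. -66.587547, -65.752402
3. -70.312667, -131.894333

Point 1:
  Lat: 89 + 20/60 + 21.3/3600 = 89.3392500
  S → negative
  Longitude: 173° + 7/60 + 24.11/3600 = 173 + 0.116667 + 0.006697 = 173.1233639
  W → negative
Point 2:
  φ: 66 + 35.2528/60 = 66.5875467
  hemisphere S, so the sign is −
  Longitude: 45.1441′ = 0.752402°; total 65.7524017
  W → negative
Point 3:
  φ: 70 + 18.76/60 = 70.3126667
  S → negative
  λ: 131 + 53.66/60 = 131.8943333
  W ⇒ negate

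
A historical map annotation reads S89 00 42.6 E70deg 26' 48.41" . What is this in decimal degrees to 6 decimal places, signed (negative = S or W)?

φ: 89 + 0/60 + 42.6/3600 = 89.0118333
S → negative
λ: 70 + 26/60 + 48.41/3600 = 70.4467806
E ⇒ keep positive

-89.011833, 70.446781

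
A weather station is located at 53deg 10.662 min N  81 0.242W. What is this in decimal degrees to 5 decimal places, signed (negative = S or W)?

53.17770, -81.00403

Latitude: 10.662′ = 0.177700°; total 53.177700
N → positive
Lon: 0.242′ = 0.004033°; total 81.004033
W → negative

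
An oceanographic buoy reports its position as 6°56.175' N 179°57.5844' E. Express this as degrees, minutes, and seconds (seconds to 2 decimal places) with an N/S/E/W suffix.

Lat: 56.17500′ → 56′ and 0.17500 × 60 = 10.5000″
λ: fractional minutes 0.58440 × 60 = 35.0640″

6°56′10.50″ N, 179°57′35.06″ E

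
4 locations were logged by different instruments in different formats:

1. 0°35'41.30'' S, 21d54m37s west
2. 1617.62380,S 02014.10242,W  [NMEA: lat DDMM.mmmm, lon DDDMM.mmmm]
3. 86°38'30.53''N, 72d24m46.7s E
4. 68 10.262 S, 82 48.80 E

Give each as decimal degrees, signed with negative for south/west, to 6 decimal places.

Point 1:
  φ: 0° + 35/60 + 41.3/3600 = 0 + 0.583333 + 0.011472 = 0.5948056
  S → negative
  Lon: 21 + 54/60 + 37/3600 = 21.9102778
  W ⇒ negate
Point 2:
  φ: split at 2 digits → 16° and 17.6238′; 16 + 17.6238/60 = 16.2937300
  S ⇒ negate
  Lon: degrees = first 3 digits = 20, minutes = 14.10242; 20 + 14.10242/60 = 20.2350403
  hemisphere W, so the sign is −
Point 3:
  Lat: 86° + 38/60 + 30.53/3600 = 86 + 0.633333 + 0.008481 = 86.6418139
  N → positive
  Longitude: 24′ + 46.7″ = 24.77833′; 72 + 24.77833/60 = 72.4129722
  E → positive
Point 4:
  φ: 68 + 10.262/60 = 68.1710333
  S → negative
  Longitude: 48.8′ = 0.813333°; total 82.8133333
  E ⇒ keep positive

1. -0.594806, -21.910278
2. -16.293730, -20.235040
3. 86.641814, 72.412972
4. -68.171033, 82.813333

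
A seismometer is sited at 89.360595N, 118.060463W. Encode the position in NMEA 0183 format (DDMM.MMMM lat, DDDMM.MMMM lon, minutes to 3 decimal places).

φ: fractional part 0.360595 → 21.63570 minutes
λ: minutes = (118.060463 − 118) × 60 = 3.62778

8921.636,N / 11803.628,W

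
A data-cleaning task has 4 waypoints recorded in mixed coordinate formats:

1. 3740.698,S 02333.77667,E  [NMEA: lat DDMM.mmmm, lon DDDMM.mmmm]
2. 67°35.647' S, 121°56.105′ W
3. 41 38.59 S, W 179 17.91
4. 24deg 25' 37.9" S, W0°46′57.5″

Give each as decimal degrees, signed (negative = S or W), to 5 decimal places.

1. -37.67830, 23.56294
2. -67.59412, -121.93508
3. -41.64317, -179.29850
4. -24.42719, -0.78264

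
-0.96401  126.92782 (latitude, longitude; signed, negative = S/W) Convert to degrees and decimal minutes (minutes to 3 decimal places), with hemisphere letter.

0° 57.841′ S, 126° 55.669′ E

Latitude is negative → S; |value| = 0.964010
Lat: fractional part 0.964010 → 57.84060 minutes
λ: fractional part 0.927820 → 55.66920 minutes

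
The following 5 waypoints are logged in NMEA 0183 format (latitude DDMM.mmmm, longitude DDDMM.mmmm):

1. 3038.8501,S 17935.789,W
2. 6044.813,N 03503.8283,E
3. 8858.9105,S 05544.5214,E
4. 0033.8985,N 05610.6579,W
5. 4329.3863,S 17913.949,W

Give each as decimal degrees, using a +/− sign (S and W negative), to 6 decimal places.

Point 1:
  φ: split at 2 digits → 30° and 38.8501′; 30 + 38.8501/60 = 30.6475017
  S → negative
  Longitude: degrees = first 3 digits = 179, minutes = 35.789; 179 + 35.789/60 = 179.5964833
  hemisphere W, so the sign is −
Point 2:
  Latitude: degrees = first 2 digits = 60, minutes = 44.813; 60 + 44.813/60 = 60.7468833
  N ⇒ keep positive
  Lon: degrees = first 3 digits = 35, minutes = 3.8283; 35 + 3.8283/60 = 35.0638050
  E → positive
Point 3:
  Lat: degrees = first 2 digits = 88, minutes = 58.9105; 88 + 58.9105/60 = 88.9818417
  S → negative
  Lon: degrees = first 3 digits = 55, minutes = 44.5214; 55 + 44.5214/60 = 55.7420233
  E ⇒ keep positive
Point 4:
  Latitude: split at 2 digits → 00° and 33.8985′; 0 + 33.8985/60 = 0.5649750
  N ⇒ keep positive
  Lon: degrees = first 3 digits = 56, minutes = 10.6579; 56 + 10.6579/60 = 56.1776317
  hemisphere W, so the sign is −
Point 5:
  φ: degrees = first 2 digits = 43, minutes = 29.3863; 43 + 29.3863/60 = 43.4897717
  S ⇒ negate
  Lon: degrees = first 3 digits = 179, minutes = 13.949; 179 + 13.949/60 = 179.2324833
  W → negative

1. -30.647502, -179.596483
2. 60.746883, 35.063805
3. -88.981842, 55.742023
4. 0.564975, -56.177632
5. -43.489772, -179.232483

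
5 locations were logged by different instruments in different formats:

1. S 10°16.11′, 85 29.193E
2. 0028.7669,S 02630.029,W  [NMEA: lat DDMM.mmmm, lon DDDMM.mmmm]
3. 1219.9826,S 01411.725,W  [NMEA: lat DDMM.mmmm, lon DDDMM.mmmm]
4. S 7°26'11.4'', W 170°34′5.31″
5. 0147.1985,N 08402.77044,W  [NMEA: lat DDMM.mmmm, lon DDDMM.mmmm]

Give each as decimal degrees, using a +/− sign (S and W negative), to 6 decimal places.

Point 1:
  φ: 16.11′ = 0.268500°; total 10.2685000
  hemisphere S, so the sign is −
  Lon: 29.193′ = 0.486550°; total 85.4865500
  E → positive
Point 2:
  φ: degrees = first 2 digits = 0, minutes = 28.7669; 0 + 28.7669/60 = 0.4794483
  hemisphere S, so the sign is −
  λ: split at 3 digits → 026° and 30.029′; 26 + 30.029/60 = 26.5004833
  W → negative
Point 3:
  φ: split at 2 digits → 12° and 19.9826′; 12 + 19.9826/60 = 12.3330433
  hemisphere S, so the sign is −
  Lon: split at 3 digits → 014° and 11.725′; 14 + 11.725/60 = 14.1954167
  W ⇒ negate
Point 4:
  φ: 7° + 26/60 + 11.4/3600 = 7 + 0.433333 + 0.003167 = 7.4365000
  S → negative
  λ: 34′ + 5.31″ = 34.08850′; 170 + 34.08850/60 = 170.5681417
  W ⇒ negate
Point 5:
  φ: degrees = first 2 digits = 1, minutes = 47.1985; 1 + 47.1985/60 = 1.7866417
  N → positive
  Lon: split at 3 digits → 084° and 2.77044′; 84 + 2.77044/60 = 84.0461740
  W ⇒ negate

1. -10.268500, 85.486550
2. -0.479448, -26.500483
3. -12.333043, -14.195417
4. -7.436500, -170.568142
5. 1.786642, -84.046174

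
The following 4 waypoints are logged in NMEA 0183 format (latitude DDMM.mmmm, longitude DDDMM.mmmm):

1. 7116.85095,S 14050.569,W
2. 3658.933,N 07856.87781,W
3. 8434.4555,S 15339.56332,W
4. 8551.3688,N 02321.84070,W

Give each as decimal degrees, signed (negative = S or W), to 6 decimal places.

Point 1:
  φ: split at 2 digits → 71° and 16.85095′; 71 + 16.85095/60 = 71.2808492
  hemisphere S, so the sign is −
  Longitude: degrees = first 3 digits = 140, minutes = 50.569; 140 + 50.569/60 = 140.8428167
  hemisphere W, so the sign is −
Point 2:
  Latitude: degrees = first 2 digits = 36, minutes = 58.933; 36 + 58.933/60 = 36.9822167
  N → positive
  λ: split at 3 digits → 078° and 56.87781′; 78 + 56.87781/60 = 78.9479635
  W ⇒ negate
Point 3:
  φ: split at 2 digits → 84° and 34.4555′; 84 + 34.4555/60 = 84.5742583
  S → negative
  Longitude: split at 3 digits → 153° and 39.56332′; 153 + 39.56332/60 = 153.6593887
  hemisphere W, so the sign is −
Point 4:
  Latitude: split at 2 digits → 85° and 51.3688′; 85 + 51.3688/60 = 85.8561467
  N → positive
  λ: split at 3 digits → 023° and 21.8407′; 23 + 21.8407/60 = 23.3640117
  W → negative

1. -71.280849, -140.842817
2. 36.982217, -78.947964
3. -84.574258, -153.659389
4. 85.856147, -23.364012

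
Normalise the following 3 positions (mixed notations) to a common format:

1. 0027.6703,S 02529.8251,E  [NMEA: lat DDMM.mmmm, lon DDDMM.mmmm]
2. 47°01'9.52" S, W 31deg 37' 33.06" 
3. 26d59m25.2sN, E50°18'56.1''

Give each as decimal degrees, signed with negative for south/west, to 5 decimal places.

1. -0.46117, 25.49709
2. -47.01931, -31.62585
3. 26.99033, 50.31558

Point 1:
  φ: degrees = first 2 digits = 0, minutes = 27.6703; 0 + 27.6703/60 = 0.461172
  hemisphere S, so the sign is −
  Lon: split at 3 digits → 025° and 29.8251′; 25 + 29.8251/60 = 25.497085
  E ⇒ keep positive
Point 2:
  Latitude: 47° + 1/60 + 9.52/3600 = 47 + 0.016667 + 0.002644 = 47.019311
  S → negative
  Lon: 31° + 37/60 + 33.06/3600 = 31 + 0.616667 + 0.009183 = 31.625850
  hemisphere W, so the sign is −
Point 3:
  φ: 26 + 59/60 + 25.2/3600 = 26.990333
  N → positive
  λ: 50° + 18/60 + 56.1/3600 = 50 + 0.300000 + 0.015583 = 50.315583
  E ⇒ keep positive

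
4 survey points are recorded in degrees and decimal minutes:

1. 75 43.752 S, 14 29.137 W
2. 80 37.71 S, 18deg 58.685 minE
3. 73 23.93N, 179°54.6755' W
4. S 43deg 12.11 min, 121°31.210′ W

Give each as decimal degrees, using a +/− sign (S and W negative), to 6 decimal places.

Point 1:
  Latitude: 43.752′ = 0.729200°; total 75.7292000
  S ⇒ negate
  Lon: 14 + 29.137/60 = 14.4856167
  W → negative
Point 2:
  Lat: 37.71′ = 0.628500°; total 80.6285000
  S ⇒ negate
  λ: 18 + 58.685/60 = 18.9780833
  E → positive
Point 3:
  Latitude: 73 + 23.93/60 = 73.3988333
  N ⇒ keep positive
  Longitude: 54.6755′ = 0.911258°; total 179.9112583
  hemisphere W, so the sign is −
Point 4:
  Latitude: 12.11′ = 0.201833°; total 43.2018333
  S ⇒ negate
  λ: 121 + 31.21/60 = 121.5201667
  hemisphere W, so the sign is −

1. -75.729200, -14.485617
2. -80.628500, 18.978083
3. 73.398833, -179.911258
4. -43.201833, -121.520167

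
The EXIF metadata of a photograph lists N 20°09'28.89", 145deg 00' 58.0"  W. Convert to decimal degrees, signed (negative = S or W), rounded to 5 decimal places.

20.15803, -145.01611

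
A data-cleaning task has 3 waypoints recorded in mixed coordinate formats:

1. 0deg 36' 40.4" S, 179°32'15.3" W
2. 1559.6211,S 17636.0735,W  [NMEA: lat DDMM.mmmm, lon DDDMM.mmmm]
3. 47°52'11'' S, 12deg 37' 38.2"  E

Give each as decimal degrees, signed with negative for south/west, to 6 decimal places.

1. -0.611222, -179.537583
2. -15.993685, -176.601225
3. -47.869722, 12.627278

Point 1:
  Lat: 0° + 36/60 + 40.4/3600 = 0 + 0.600000 + 0.011222 = 0.6112222
  hemisphere S, so the sign is −
  λ: 179° + 32/60 + 15.3/3600 = 179 + 0.533333 + 0.004250 = 179.5375833
  W ⇒ negate
Point 2:
  φ: degrees = first 2 digits = 15, minutes = 59.6211; 15 + 59.6211/60 = 15.9936850
  S ⇒ negate
  Lon: degrees = first 3 digits = 176, minutes = 36.0735; 176 + 36.0735/60 = 176.6012250
  W ⇒ negate
Point 3:
  Latitude: 52′ + 11″ = 52.18333′; 47 + 52.18333/60 = 47.8697222
  hemisphere S, so the sign is −
  λ: 37′ + 38.2″ = 37.63667′; 12 + 37.63667/60 = 12.6272778
  E → positive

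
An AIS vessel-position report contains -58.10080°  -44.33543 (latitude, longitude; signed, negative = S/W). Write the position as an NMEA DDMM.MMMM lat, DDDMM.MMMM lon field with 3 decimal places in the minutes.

5806.048,S / 04420.126,W

Latitude is negative → S; |value| = 58.100800
Latitude: minutes = (58.100800 − 58) × 60 = 6.04800
Longitude is negative → W; |value| = 44.335430
λ: minutes = (44.335430 − 44) × 60 = 20.12580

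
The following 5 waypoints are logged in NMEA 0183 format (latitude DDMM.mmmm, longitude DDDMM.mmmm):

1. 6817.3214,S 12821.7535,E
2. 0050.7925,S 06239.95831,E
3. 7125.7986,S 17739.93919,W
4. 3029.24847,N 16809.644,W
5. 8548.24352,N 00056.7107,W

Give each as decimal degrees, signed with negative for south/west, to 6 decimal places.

1. -68.288690, 128.362558
2. -0.846542, 62.665972
3. -71.429977, -177.665653
4. 30.487475, -168.160733
5. 85.804059, -0.945178

Point 1:
  φ: degrees = first 2 digits = 68, minutes = 17.3214; 68 + 17.3214/60 = 68.2886900
  hemisphere S, so the sign is −
  λ: split at 3 digits → 128° and 21.7535′; 128 + 21.7535/60 = 128.3625583
  E → positive
Point 2:
  Latitude: split at 2 digits → 00° and 50.7925′; 0 + 50.7925/60 = 0.8465417
  hemisphere S, so the sign is −
  λ: split at 3 digits → 062° and 39.95831′; 62 + 39.95831/60 = 62.6659718
  E ⇒ keep positive
Point 3:
  φ: split at 2 digits → 71° and 25.7986′; 71 + 25.7986/60 = 71.4299767
  S ⇒ negate
  Lon: degrees = first 3 digits = 177, minutes = 39.93919; 177 + 39.93919/60 = 177.6656532
  W ⇒ negate
Point 4:
  Latitude: split at 2 digits → 30° and 29.24847′; 30 + 29.24847/60 = 30.4874745
  N ⇒ keep positive
  Lon: degrees = first 3 digits = 168, minutes = 9.644; 168 + 9.644/60 = 168.1607333
  W → negative
Point 5:
  φ: degrees = first 2 digits = 85, minutes = 48.24352; 85 + 48.24352/60 = 85.8040587
  N ⇒ keep positive
  Longitude: degrees = first 3 digits = 0, minutes = 56.7107; 0 + 56.7107/60 = 0.9451783
  W ⇒ negate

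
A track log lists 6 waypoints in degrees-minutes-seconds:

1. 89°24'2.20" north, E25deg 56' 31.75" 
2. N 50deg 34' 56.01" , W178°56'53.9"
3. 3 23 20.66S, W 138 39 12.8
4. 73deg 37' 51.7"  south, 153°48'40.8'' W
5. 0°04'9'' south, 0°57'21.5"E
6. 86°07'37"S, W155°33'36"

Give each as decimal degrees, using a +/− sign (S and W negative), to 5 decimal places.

Point 1:
  Latitude: 24′ + 2.2″ = 24.03667′; 89 + 24.03667/60 = 89.400611
  N ⇒ keep positive
  λ: 25 + 56/60 + 31.75/3600 = 25.942153
  E ⇒ keep positive
Point 2:
  φ: 50° + 34/60 + 56.01/3600 = 50 + 0.566667 + 0.015558 = 50.582225
  N ⇒ keep positive
  λ: 178 + 56/60 + 53.9/3600 = 178.948306
  hemisphere W, so the sign is −
Point 3:
  Lat: 23′ + 20.66″ = 23.34433′; 3 + 23.34433/60 = 3.389072
  S → negative
  λ: 138 + 39/60 + 12.8/3600 = 138.653556
  hemisphere W, so the sign is −
Point 4:
  Latitude: 37′ + 51.7″ = 37.86167′; 73 + 37.86167/60 = 73.631028
  hemisphere S, so the sign is −
  Lon: 153 + 48/60 + 40.8/3600 = 153.811333
  W ⇒ negate
Point 5:
  φ: 0° + 4/60 + 9/3600 = 0 + 0.066667 + 0.002500 = 0.069167
  S → negative
  Lon: 0° + 57/60 + 21.5/3600 = 0 + 0.950000 + 0.005972 = 0.955972
  E ⇒ keep positive
Point 6:
  Lat: 86 + 7/60 + 37/3600 = 86.126944
  S ⇒ negate
  Lon: 33′ + 36″ = 33.60000′; 155 + 33.60000/60 = 155.560000
  W ⇒ negate

1. 89.40061, 25.94215
2. 50.58223, -178.94831
3. -3.38907, -138.65356
4. -73.63103, -153.81133
5. -0.06917, 0.95597
6. -86.12694, -155.56000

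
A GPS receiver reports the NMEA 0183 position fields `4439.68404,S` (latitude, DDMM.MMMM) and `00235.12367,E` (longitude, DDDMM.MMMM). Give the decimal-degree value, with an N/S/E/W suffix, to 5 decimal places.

44.66140° S, 2.58539° E

Latitude: split at 2 digits → 44° and 39.68404′; 44 + 39.68404/60 = 44.661401
Lon: split at 3 digits → 002° and 35.12367′; 2 + 35.12367/60 = 2.585395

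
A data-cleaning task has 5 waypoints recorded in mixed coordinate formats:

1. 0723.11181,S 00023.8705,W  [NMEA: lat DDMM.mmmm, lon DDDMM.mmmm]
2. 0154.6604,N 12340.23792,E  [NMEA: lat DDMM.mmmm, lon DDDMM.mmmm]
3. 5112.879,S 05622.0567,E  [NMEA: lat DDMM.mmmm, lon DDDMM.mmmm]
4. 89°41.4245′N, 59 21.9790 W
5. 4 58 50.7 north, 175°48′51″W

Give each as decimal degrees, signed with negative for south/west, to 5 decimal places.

1. -7.38520, -0.39784
2. 1.91101, 123.67063
3. -51.21465, 56.36761
4. 89.69041, -59.36632
5. 4.98075, -175.81417

Point 1:
  Lat: split at 2 digits → 07° and 23.11181′; 7 + 23.11181/60 = 7.385197
  S → negative
  Lon: split at 3 digits → 000° and 23.8705′; 0 + 23.8705/60 = 0.397842
  W → negative
Point 2:
  Lat: split at 2 digits → 01° and 54.6604′; 1 + 54.6604/60 = 1.911007
  N → positive
  Longitude: split at 3 digits → 123° and 40.23792′; 123 + 40.23792/60 = 123.670632
  E ⇒ keep positive
Point 3:
  Latitude: split at 2 digits → 51° and 12.879′; 51 + 12.879/60 = 51.214650
  S ⇒ negate
  Longitude: degrees = first 3 digits = 56, minutes = 22.0567; 56 + 22.0567/60 = 56.367612
  E ⇒ keep positive
Point 4:
  φ: 89 + 41.4245/60 = 89.690408
  N → positive
  Longitude: 21.979′ = 0.366317°; total 59.366317
  W → negative
Point 5:
  Latitude: 58′ + 50.7″ = 58.84500′; 4 + 58.84500/60 = 4.980750
  N ⇒ keep positive
  Longitude: 175 + 48/60 + 51/3600 = 175.814167
  W → negative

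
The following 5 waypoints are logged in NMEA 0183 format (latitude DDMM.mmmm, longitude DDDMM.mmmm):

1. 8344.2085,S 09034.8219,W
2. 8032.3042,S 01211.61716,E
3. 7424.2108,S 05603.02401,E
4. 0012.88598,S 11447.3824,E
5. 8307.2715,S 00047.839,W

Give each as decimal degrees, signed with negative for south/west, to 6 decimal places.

Point 1:
  Latitude: split at 2 digits → 83° and 44.2085′; 83 + 44.2085/60 = 83.7368083
  S ⇒ negate
  Lon: split at 3 digits → 090° and 34.8219′; 90 + 34.8219/60 = 90.5803650
  W → negative
Point 2:
  Lat: split at 2 digits → 80° and 32.3042′; 80 + 32.3042/60 = 80.5384033
  hemisphere S, so the sign is −
  Longitude: split at 3 digits → 012° and 11.61716′; 12 + 11.61716/60 = 12.1936193
  E ⇒ keep positive
Point 3:
  φ: degrees = first 2 digits = 74, minutes = 24.2108; 74 + 24.2108/60 = 74.4035133
  S → negative
  Longitude: degrees = first 3 digits = 56, minutes = 3.02401; 56 + 3.02401/60 = 56.0504002
  E → positive
Point 4:
  Lat: split at 2 digits → 00° and 12.88598′; 0 + 12.88598/60 = 0.2147663
  S → negative
  Longitude: degrees = first 3 digits = 114, minutes = 47.3824; 114 + 47.3824/60 = 114.7897067
  E ⇒ keep positive
Point 5:
  Lat: degrees = first 2 digits = 83, minutes = 7.2715; 83 + 7.2715/60 = 83.1211917
  S → negative
  Lon: split at 3 digits → 000° and 47.839′; 0 + 47.839/60 = 0.7973167
  W → negative

1. -83.736808, -90.580365
2. -80.538403, 12.193619
3. -74.403513, 56.050400
4. -0.214766, 114.789707
5. -83.121192, -0.797317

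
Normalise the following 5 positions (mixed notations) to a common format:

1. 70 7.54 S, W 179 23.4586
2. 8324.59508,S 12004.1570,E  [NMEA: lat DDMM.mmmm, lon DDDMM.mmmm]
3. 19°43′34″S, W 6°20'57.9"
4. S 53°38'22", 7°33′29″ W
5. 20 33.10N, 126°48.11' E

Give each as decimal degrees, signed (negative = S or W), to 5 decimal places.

1. -70.12567, -179.39098
2. -83.40992, 120.06928
3. -19.72611, -6.34942
4. -53.63944, -7.55806
5. 20.55167, 126.80183

Point 1:
  Latitude: 70 + 7.54/60 = 70.125667
  S ⇒ negate
  Lon: 179 + 23.4586/60 = 179.390977
  W → negative
Point 2:
  Latitude: degrees = first 2 digits = 83, minutes = 24.59508; 83 + 24.59508/60 = 83.409918
  S → negative
  Lon: degrees = first 3 digits = 120, minutes = 4.157; 120 + 4.157/60 = 120.069283
  E → positive
Point 3:
  φ: 19° + 43/60 + 34/3600 = 19 + 0.716667 + 0.009444 = 19.726111
  S ⇒ negate
  λ: 20′ + 57.9″ = 20.96500′; 6 + 20.96500/60 = 6.349417
  W ⇒ negate
Point 4:
  Lat: 53 + 38/60 + 22/3600 = 53.639444
  S → negative
  λ: 7 + 33/60 + 29/3600 = 7.558056
  W ⇒ negate
Point 5:
  Latitude: 33.1′ = 0.551667°; total 20.551667
  N → positive
  Longitude: 48.11′ = 0.801833°; total 126.801833
  E ⇒ keep positive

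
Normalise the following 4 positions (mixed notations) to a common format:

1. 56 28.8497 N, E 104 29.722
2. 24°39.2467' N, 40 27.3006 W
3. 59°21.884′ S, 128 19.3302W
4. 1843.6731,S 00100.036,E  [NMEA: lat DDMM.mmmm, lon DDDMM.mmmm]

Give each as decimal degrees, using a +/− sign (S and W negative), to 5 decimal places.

Point 1:
  Lat: 56 + 28.8497/60 = 56.480828
  N ⇒ keep positive
  Longitude: 104 + 29.722/60 = 104.495367
  E ⇒ keep positive
Point 2:
  Latitude: 39.2467′ = 0.654112°; total 24.654112
  N ⇒ keep positive
  Lon: 27.3006′ = 0.455010°; total 40.455010
  W → negative
Point 3:
  Lat: 59 + 21.884/60 = 59.364733
  S ⇒ negate
  Lon: 19.3302′ = 0.322170°; total 128.322170
  hemisphere W, so the sign is −
Point 4:
  Latitude: degrees = first 2 digits = 18, minutes = 43.6731; 18 + 43.6731/60 = 18.727885
  S ⇒ negate
  Lon: split at 3 digits → 001° and 0.036′; 1 + 0.036/60 = 1.000600
  E ⇒ keep positive

1. 56.48083, 104.49537
2. 24.65411, -40.45501
3. -59.36473, -128.32217
4. -18.72789, 1.00060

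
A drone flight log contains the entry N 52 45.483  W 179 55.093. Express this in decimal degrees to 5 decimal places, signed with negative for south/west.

52.75805, -179.91822

Lat: 45.483′ = 0.758050°; total 52.758050
N → positive
λ: 179 + 55.093/60 = 179.918217
W → negative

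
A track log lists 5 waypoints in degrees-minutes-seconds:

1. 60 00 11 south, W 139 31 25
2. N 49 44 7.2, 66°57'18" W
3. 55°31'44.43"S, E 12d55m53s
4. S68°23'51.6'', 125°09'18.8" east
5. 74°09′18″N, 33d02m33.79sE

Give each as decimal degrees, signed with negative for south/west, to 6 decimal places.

1. -60.003056, -139.523611
2. 49.735333, -66.955000
3. -55.529008, 12.931389
4. -68.397667, 125.155222
5. 74.155000, 33.042719

Point 1:
  Latitude: 60° + 0/60 + 11/3600 = 60 + 0.000000 + 0.003056 = 60.0030556
  S ⇒ negate
  Longitude: 31′ + 25″ = 31.41667′; 139 + 31.41667/60 = 139.5236111
  W ⇒ negate
Point 2:
  Lat: 49° + 44/60 + 7.2/3600 = 49 + 0.733333 + 0.002000 = 49.7353333
  N ⇒ keep positive
  λ: 66° + 57/60 + 18/3600 = 66 + 0.950000 + 0.005000 = 66.9550000
  W ⇒ negate
Point 3:
  Latitude: 55° + 31/60 + 44.43/3600 = 55 + 0.516667 + 0.012342 = 55.5290083
  S → negative
  Longitude: 55′ + 53″ = 55.88333′; 12 + 55.88333/60 = 12.9313889
  E → positive
Point 4:
  Latitude: 68° + 23/60 + 51.6/3600 = 68 + 0.383333 + 0.014333 = 68.3976667
  hemisphere S, so the sign is −
  λ: 9′ + 18.8″ = 9.31333′; 125 + 9.31333/60 = 125.1552222
  E ⇒ keep positive
Point 5:
  Latitude: 74° + 9/60 + 18/3600 = 74 + 0.150000 + 0.005000 = 74.1550000
  N → positive
  Lon: 2′ + 33.79″ = 2.56317′; 33 + 2.56317/60 = 33.0427194
  E ⇒ keep positive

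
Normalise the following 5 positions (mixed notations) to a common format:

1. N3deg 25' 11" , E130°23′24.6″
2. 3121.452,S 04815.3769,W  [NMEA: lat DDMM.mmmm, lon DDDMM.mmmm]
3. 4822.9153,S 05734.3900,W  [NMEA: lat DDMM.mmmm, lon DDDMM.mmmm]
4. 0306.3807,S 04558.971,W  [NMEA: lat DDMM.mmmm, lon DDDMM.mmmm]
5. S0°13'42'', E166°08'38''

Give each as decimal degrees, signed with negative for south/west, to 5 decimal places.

1. 3.41972, 130.39017
2. -31.35753, -48.25628
3. -48.38192, -57.57317
4. -3.10635, -45.98285
5. -0.22833, 166.14389

Point 1:
  Latitude: 3° + 25/60 + 11/3600 = 3 + 0.416667 + 0.003056 = 3.419722
  N ⇒ keep positive
  Longitude: 130° + 23/60 + 24.6/3600 = 130 + 0.383333 + 0.006833 = 130.390167
  E → positive
Point 2:
  Latitude: degrees = first 2 digits = 31, minutes = 21.452; 31 + 21.452/60 = 31.357533
  hemisphere S, so the sign is −
  Longitude: split at 3 digits → 048° and 15.3769′; 48 + 15.3769/60 = 48.256282
  W ⇒ negate
Point 3:
  Lat: degrees = first 2 digits = 48, minutes = 22.9153; 48 + 22.9153/60 = 48.381922
  S ⇒ negate
  λ: degrees = first 3 digits = 57, minutes = 34.39; 57 + 34.39/60 = 57.573167
  hemisphere W, so the sign is −
Point 4:
  φ: split at 2 digits → 03° and 6.3807′; 3 + 6.3807/60 = 3.106345
  hemisphere S, so the sign is −
  Lon: split at 3 digits → 045° and 58.971′; 45 + 58.971/60 = 45.982850
  hemisphere W, so the sign is −
Point 5:
  Lat: 0° + 13/60 + 42/3600 = 0 + 0.216667 + 0.011667 = 0.228333
  S ⇒ negate
  Lon: 166° + 8/60 + 38/3600 = 166 + 0.133333 + 0.010556 = 166.143889
  E → positive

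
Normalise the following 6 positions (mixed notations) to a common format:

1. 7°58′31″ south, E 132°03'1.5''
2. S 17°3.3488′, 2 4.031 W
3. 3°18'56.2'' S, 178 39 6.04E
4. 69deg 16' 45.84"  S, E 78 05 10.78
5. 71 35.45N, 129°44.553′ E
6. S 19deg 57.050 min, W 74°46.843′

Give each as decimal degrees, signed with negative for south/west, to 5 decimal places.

1. -7.97528, 132.05042
2. -17.05581, -2.06718
3. -3.31561, 178.65168
4. -69.27940, 78.08633
5. 71.59083, 129.74255
6. -19.95083, -74.78072

Point 1:
  Lat: 7 + 58/60 + 31/3600 = 7.975278
  S ⇒ negate
  Longitude: 3′ + 1.5″ = 3.02500′; 132 + 3.02500/60 = 132.050417
  E ⇒ keep positive
Point 2:
  Lat: 3.3488′ = 0.055813°; total 17.055813
  S ⇒ negate
  λ: 4.031′ = 0.067183°; total 2.067183
  W → negative
Point 3:
  Latitude: 18′ + 56.2″ = 18.93667′; 3 + 18.93667/60 = 3.315611
  S ⇒ negate
  λ: 178 + 39/60 + 6.04/3600 = 178.651678
  E → positive
Point 4:
  Lat: 69° + 16/60 + 45.84/3600 = 69 + 0.266667 + 0.012733 = 69.279400
  S → negative
  Lon: 78° + 5/60 + 10.78/3600 = 78 + 0.083333 + 0.002994 = 78.086328
  E ⇒ keep positive
Point 5:
  Latitude: 71 + 35.45/60 = 71.590833
  N ⇒ keep positive
  λ: 44.553′ = 0.742550°; total 129.742550
  E → positive
Point 6:
  Latitude: 19 + 57.05/60 = 19.950833
  S ⇒ negate
  λ: 46.843′ = 0.780717°; total 74.780717
  hemisphere W, so the sign is −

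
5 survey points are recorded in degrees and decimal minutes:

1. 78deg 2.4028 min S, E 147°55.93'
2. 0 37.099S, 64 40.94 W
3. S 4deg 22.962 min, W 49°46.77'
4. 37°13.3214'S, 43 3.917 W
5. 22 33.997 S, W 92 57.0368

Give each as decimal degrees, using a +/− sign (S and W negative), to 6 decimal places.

Point 1:
  Lat: 78 + 2.4028/60 = 78.0400467
  S → negative
  Longitude: 55.93′ = 0.932167°; total 147.9321667
  E ⇒ keep positive
Point 2:
  Lat: 37.099′ = 0.618317°; total 0.6183167
  hemisphere S, so the sign is −
  Longitude: 64 + 40.94/60 = 64.6823333
  W → negative
Point 3:
  φ: 4 + 22.962/60 = 4.3827000
  S → negative
  Longitude: 49 + 46.77/60 = 49.7795000
  W → negative
Point 4:
  Lat: 13.3214′ = 0.222023°; total 37.2220233
  hemisphere S, so the sign is −
  λ: 43 + 3.917/60 = 43.0652833
  W ⇒ negate
Point 5:
  φ: 33.997′ = 0.566617°; total 22.5666167
  hemisphere S, so the sign is −
  Longitude: 92 + 57.0368/60 = 92.9506133
  W ⇒ negate

1. -78.040047, 147.932167
2. -0.618317, -64.682333
3. -4.382700, -49.779500
4. -37.222023, -43.065283
5. -22.566617, -92.950613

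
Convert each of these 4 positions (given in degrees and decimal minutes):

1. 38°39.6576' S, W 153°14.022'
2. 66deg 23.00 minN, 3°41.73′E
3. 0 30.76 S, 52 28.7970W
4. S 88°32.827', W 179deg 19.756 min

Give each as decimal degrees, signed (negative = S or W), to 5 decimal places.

1. -38.66096, -153.23370
2. 66.38333, 3.69550
3. -0.51267, -52.47995
4. -88.54712, -179.32927

Point 1:
  φ: 38 + 39.6576/60 = 38.660960
  S ⇒ negate
  Longitude: 14.022′ = 0.233700°; total 153.233700
  W → negative
Point 2:
  Latitude: 66 + 23/60 = 66.383333
  N ⇒ keep positive
  λ: 41.73′ = 0.695500°; total 3.695500
  E → positive
Point 3:
  φ: 30.76′ = 0.512667°; total 0.512667
  S ⇒ negate
  Longitude: 52 + 28.797/60 = 52.479950
  hemisphere W, so the sign is −
Point 4:
  Lat: 88 + 32.827/60 = 88.547117
  S → negative
  Lon: 19.756′ = 0.329267°; total 179.329267
  hemisphere W, so the sign is −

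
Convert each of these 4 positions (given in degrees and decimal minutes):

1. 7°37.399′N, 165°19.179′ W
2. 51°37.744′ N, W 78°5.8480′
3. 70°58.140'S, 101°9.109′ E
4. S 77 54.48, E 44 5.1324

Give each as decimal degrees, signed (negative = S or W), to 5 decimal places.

1. 7.62332, -165.31965
2. 51.62907, -78.09747
3. -70.96900, 101.15182
4. -77.90800, 44.08554

Point 1:
  φ: 37.399′ = 0.623317°; total 7.623317
  N → positive
  Longitude: 19.179′ = 0.319650°; total 165.319650
  W → negative
Point 2:
  Latitude: 37.744′ = 0.629067°; total 51.629067
  N → positive
  Lon: 5.848′ = 0.097467°; total 78.097467
  W ⇒ negate
Point 3:
  φ: 58.14′ = 0.969000°; total 70.969000
  S ⇒ negate
  λ: 9.109′ = 0.151817°; total 101.151817
  E → positive
Point 4:
  φ: 77 + 54.48/60 = 77.908000
  S ⇒ negate
  Lon: 44 + 5.1324/60 = 44.085540
  E ⇒ keep positive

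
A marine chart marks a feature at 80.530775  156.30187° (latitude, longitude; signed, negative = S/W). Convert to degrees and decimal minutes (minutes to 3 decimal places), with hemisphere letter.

Latitude: minutes = (80.530775 − 80) × 60 = 31.84650
Longitude: fractional part 0.301870 → 18.11220 minutes

80° 31.847′ N, 156° 18.112′ E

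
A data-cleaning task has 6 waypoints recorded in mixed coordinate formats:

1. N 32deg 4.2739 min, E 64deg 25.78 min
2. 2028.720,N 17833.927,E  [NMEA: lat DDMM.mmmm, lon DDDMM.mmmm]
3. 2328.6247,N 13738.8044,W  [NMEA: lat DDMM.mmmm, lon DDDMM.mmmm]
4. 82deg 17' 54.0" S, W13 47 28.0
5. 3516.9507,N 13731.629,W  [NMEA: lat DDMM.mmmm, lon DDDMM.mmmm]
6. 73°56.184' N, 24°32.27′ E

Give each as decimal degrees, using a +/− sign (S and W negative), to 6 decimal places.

Point 1:
  φ: 4.2739′ = 0.071232°; total 32.0712317
  N ⇒ keep positive
  λ: 64 + 25.78/60 = 64.4296667
  E ⇒ keep positive
Point 2:
  Latitude: degrees = first 2 digits = 20, minutes = 28.72; 20 + 28.72/60 = 20.4786667
  N ⇒ keep positive
  Lon: degrees = first 3 digits = 178, minutes = 33.927; 178 + 33.927/60 = 178.5654500
  E ⇒ keep positive
Point 3:
  φ: split at 2 digits → 23° and 28.6247′; 23 + 28.6247/60 = 23.4770783
  N ⇒ keep positive
  λ: degrees = first 3 digits = 137, minutes = 38.8044; 137 + 38.8044/60 = 137.6467400
  W ⇒ negate
Point 4:
  Lat: 82° + 17/60 + 54/3600 = 82 + 0.283333 + 0.015000 = 82.2983333
  hemisphere S, so the sign is −
  λ: 13 + 47/60 + 28/3600 = 13.7911111
  hemisphere W, so the sign is −
Point 5:
  φ: degrees = first 2 digits = 35, minutes = 16.9507; 35 + 16.9507/60 = 35.2825117
  N ⇒ keep positive
  λ: split at 3 digits → 137° and 31.629′; 137 + 31.629/60 = 137.5271500
  W → negative
Point 6:
  Lat: 56.184′ = 0.936400°; total 73.9364000
  N → positive
  Longitude: 24 + 32.27/60 = 24.5378333
  E → positive

1. 32.071232, 64.429667
2. 20.478667, 178.565450
3. 23.477078, -137.646740
4. -82.298333, -13.791111
5. 35.282512, -137.527150
6. 73.936400, 24.537833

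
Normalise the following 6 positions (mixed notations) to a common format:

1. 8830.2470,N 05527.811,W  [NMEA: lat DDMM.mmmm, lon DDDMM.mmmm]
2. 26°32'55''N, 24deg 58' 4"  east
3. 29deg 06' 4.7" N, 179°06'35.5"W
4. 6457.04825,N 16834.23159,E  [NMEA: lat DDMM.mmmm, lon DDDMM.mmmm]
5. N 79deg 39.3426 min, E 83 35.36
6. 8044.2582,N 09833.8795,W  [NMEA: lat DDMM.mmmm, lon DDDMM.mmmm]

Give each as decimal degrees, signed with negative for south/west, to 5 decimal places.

1. 88.50412, -55.46352
2. 26.54861, 24.96778
3. 29.10131, -179.10986
4. 64.95080, 168.57053
5. 79.65571, 83.58933
6. 80.73764, -98.56466

Point 1:
  φ: degrees = first 2 digits = 88, minutes = 30.247; 88 + 30.247/60 = 88.504117
  N → positive
  Longitude: split at 3 digits → 055° and 27.811′; 55 + 27.811/60 = 55.463517
  W ⇒ negate
Point 2:
  φ: 32′ + 55″ = 32.91667′; 26 + 32.91667/60 = 26.548611
  N → positive
  λ: 24 + 58/60 + 4/3600 = 24.967778
  E ⇒ keep positive
Point 3:
  Latitude: 6′ + 4.7″ = 6.07833′; 29 + 6.07833/60 = 29.101306
  N ⇒ keep positive
  Longitude: 6′ + 35.5″ = 6.59167′; 179 + 6.59167/60 = 179.109861
  hemisphere W, so the sign is −
Point 4:
  Lat: degrees = first 2 digits = 64, minutes = 57.04825; 64 + 57.04825/60 = 64.950804
  N → positive
  Lon: split at 3 digits → 168° and 34.23159′; 168 + 34.23159/60 = 168.570527
  E → positive
Point 5:
  φ: 39.3426′ = 0.655710°; total 79.655710
  N → positive
  Longitude: 35.36′ = 0.589333°; total 83.589333
  E → positive
Point 6:
  Lat: degrees = first 2 digits = 80, minutes = 44.2582; 80 + 44.2582/60 = 80.737637
  N ⇒ keep positive
  Lon: degrees = first 3 digits = 98, minutes = 33.8795; 98 + 33.8795/60 = 98.564658
  W ⇒ negate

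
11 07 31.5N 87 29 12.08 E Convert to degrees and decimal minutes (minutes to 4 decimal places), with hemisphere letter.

Latitude: seconds/60 = 0.52500; minutes = 7 + 0.52500 = 7.525000
Lon: seconds/60 = 0.20133; minutes = 29 + 0.20133 = 29.201333

11° 7.5250′ N, 87° 29.2013′ E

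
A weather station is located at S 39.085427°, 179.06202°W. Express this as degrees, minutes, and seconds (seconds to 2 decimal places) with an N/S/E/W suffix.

39°05′7.54″ S, 179°03′43.27″ W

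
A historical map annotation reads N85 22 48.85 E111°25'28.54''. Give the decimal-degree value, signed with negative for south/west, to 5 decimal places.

Latitude: 22′ + 48.85″ = 22.81417′; 85 + 22.81417/60 = 85.380236
N ⇒ keep positive
Longitude: 111 + 25/60 + 28.54/3600 = 111.424594
E ⇒ keep positive

85.38024, 111.42459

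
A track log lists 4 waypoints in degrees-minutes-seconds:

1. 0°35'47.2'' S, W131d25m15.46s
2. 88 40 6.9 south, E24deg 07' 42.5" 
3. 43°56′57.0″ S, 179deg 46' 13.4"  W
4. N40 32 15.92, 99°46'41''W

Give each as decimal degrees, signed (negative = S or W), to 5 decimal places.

1. -0.59644, -131.42096
2. -88.66858, 24.12847
3. -43.94917, -179.77039
4. 40.53776, -99.77806

Point 1:
  φ: 0 + 35/60 + 47.2/3600 = 0.596444
  S → negative
  Lon: 25′ + 15.46″ = 25.25767′; 131 + 25.25767/60 = 131.420961
  hemisphere W, so the sign is −
Point 2:
  φ: 88 + 40/60 + 6.9/3600 = 88.668583
  S → negative
  Longitude: 24 + 7/60 + 42.5/3600 = 24.128472
  E ⇒ keep positive
Point 3:
  Lat: 56′ + 57″ = 56.95000′; 43 + 56.95000/60 = 43.949167
  S ⇒ negate
  Lon: 179° + 46/60 + 13.4/3600 = 179 + 0.766667 + 0.003722 = 179.770389
  W → negative
Point 4:
  Lat: 40° + 32/60 + 15.92/3600 = 40 + 0.533333 + 0.004422 = 40.537756
  N → positive
  Longitude: 99 + 46/60 + 41/3600 = 99.778056
  W → negative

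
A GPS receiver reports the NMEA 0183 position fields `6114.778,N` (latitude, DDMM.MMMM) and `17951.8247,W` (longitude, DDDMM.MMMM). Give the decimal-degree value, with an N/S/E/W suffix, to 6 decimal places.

Latitude: degrees = first 2 digits = 61, minutes = 14.778; 61 + 14.778/60 = 61.2463000
Longitude: degrees = first 3 digits = 179, minutes = 51.8247; 179 + 51.8247/60 = 179.8637450

61.246300° N, 179.863745° W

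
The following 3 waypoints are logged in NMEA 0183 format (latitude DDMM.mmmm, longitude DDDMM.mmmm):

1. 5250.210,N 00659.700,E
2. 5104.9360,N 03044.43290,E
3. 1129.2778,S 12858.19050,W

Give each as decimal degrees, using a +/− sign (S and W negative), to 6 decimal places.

Point 1:
  Lat: degrees = first 2 digits = 52, minutes = 50.21; 52 + 50.21/60 = 52.8368333
  N ⇒ keep positive
  Lon: split at 3 digits → 006° and 59.7′; 6 + 59.7/60 = 6.9950000
  E → positive
Point 2:
  Lat: degrees = first 2 digits = 51, minutes = 4.936; 51 + 4.936/60 = 51.0822667
  N ⇒ keep positive
  Lon: split at 3 digits → 030° and 44.4329′; 30 + 44.4329/60 = 30.7405483
  E ⇒ keep positive
Point 3:
  φ: split at 2 digits → 11° and 29.2778′; 11 + 29.2778/60 = 11.4879633
  S → negative
  Longitude: split at 3 digits → 128° and 58.1905′; 128 + 58.1905/60 = 128.9698417
  W → negative

1. 52.836833, 6.995000
2. 51.082267, 30.740548
3. -11.487963, -128.969842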